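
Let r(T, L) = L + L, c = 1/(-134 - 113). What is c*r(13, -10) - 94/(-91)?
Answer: 1926/1729 ≈ 1.1139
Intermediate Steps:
c = -1/247 (c = 1/(-247) = -1/247 ≈ -0.0040486)
r(T, L) = 2*L
c*r(13, -10) - 94/(-91) = -2*(-10)/247 - 94/(-91) = -1/247*(-20) - 94*(-1/91) = 20/247 + 94/91 = 1926/1729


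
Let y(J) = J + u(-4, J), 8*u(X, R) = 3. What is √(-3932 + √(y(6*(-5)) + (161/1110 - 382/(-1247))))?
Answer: √(-7533423347554800 + 692085*I*√223578055097490)/1384170 ≈ 0.043068 + 62.706*I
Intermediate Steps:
u(X, R) = 3/8 (u(X, R) = (⅛)*3 = 3/8)
y(J) = 3/8 + J (y(J) = J + 3/8 = 3/8 + J)
√(-3932 + √(y(6*(-5)) + (161/1110 - 382/(-1247)))) = √(-3932 + √((3/8 + 6*(-5)) + (161/1110 - 382/(-1247)))) = √(-3932 + √((3/8 - 30) + (161*(1/1110) - 382*(-1/1247)))) = √(-3932 + √(-237/8 + (161/1110 + 382/1247))) = √(-3932 + √(-237/8 + 624787/1384170)) = √(-3932 + √(-161524997/5536680)) = √(-3932 + I*√223578055097490/2768340)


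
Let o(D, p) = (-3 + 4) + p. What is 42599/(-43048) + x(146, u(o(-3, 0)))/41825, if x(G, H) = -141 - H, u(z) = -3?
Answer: -1787643799/1800482600 ≈ -0.99287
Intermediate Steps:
o(D, p) = 1 + p
42599/(-43048) + x(146, u(o(-3, 0)))/41825 = 42599/(-43048) + (-141 - 1*(-3))/41825 = 42599*(-1/43048) + (-141 + 3)*(1/41825) = -42599/43048 - 138*1/41825 = -42599/43048 - 138/41825 = -1787643799/1800482600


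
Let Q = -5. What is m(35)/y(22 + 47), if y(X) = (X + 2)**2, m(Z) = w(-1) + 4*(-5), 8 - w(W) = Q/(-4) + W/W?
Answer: -57/20164 ≈ -0.0028268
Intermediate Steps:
w(W) = 23/4 (w(W) = 8 - (-5/(-4) + W/W) = 8 - (-5*(-1/4) + 1) = 8 - (5/4 + 1) = 8 - 1*9/4 = 8 - 9/4 = 23/4)
m(Z) = -57/4 (m(Z) = 23/4 + 4*(-5) = 23/4 - 20 = -57/4)
y(X) = (2 + X)**2
m(35)/y(22 + 47) = -57/(4*(2 + (22 + 47))**2) = -57/(4*(2 + 69)**2) = -57/(4*(71**2)) = -57/4/5041 = -57/4*1/5041 = -57/20164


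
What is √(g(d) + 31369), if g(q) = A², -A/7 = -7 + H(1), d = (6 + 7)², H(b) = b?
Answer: √33133 ≈ 182.02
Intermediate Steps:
d = 169 (d = 13² = 169)
A = 42 (A = -7*(-7 + 1) = -7*(-6) = 42)
g(q) = 1764 (g(q) = 42² = 1764)
√(g(d) + 31369) = √(1764 + 31369) = √33133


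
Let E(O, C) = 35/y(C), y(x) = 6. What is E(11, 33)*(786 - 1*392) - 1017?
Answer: 3844/3 ≈ 1281.3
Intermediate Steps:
E(O, C) = 35/6
E(11, 33)*(786 - 1*392) - 1017 = 35*(786 - 1*392)/6 - 1017 = 35*(786 - 392)/6 - 1017 = (35/6)*394 - 1017 = 6895/3 - 1017 = 3844/3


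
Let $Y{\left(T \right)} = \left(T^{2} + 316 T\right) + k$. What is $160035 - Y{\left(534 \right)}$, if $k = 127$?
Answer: $-293992$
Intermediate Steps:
$Y{\left(T \right)} = 127 + T^{2} + 316 T$ ($Y{\left(T \right)} = \left(T^{2} + 316 T\right) + 127 = 127 + T^{2} + 316 T$)
$160035 - Y{\left(534 \right)} = 160035 - \left(127 + 534^{2} + 316 \cdot 534\right) = 160035 - \left(127 + 285156 + 168744\right) = 160035 - 454027 = -293992$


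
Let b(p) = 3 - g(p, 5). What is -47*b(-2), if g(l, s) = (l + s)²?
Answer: 282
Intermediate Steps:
b(p) = 3 - (5 + p)² (b(p) = 3 - (p + 5)² = 3 - (5 + p)²)
-47*b(-2) = -47*(3 - (5 - 2)²) = -47*(3 - 1*3²) = -47*(3 - 1*9) = -47*(3 - 9) = -47*(-6) = 282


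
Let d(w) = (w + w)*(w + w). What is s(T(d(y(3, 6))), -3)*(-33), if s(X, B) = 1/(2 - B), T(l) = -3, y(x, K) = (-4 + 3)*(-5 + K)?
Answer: -33/5 ≈ -6.6000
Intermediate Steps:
y(x, K) = 5 - K (y(x, K) = -(-5 + K) = 5 - K)
d(w) = 4*w² (d(w) = (2*w)*(2*w) = 4*w²)
s(T(d(y(3, 6))), -3)*(-33) = -1/(-2 - 3)*(-33) = -1/(-5)*(-33) = -1*(-⅕)*(-33) = (⅕)*(-33) = -33/5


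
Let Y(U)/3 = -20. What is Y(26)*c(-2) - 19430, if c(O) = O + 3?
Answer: -19490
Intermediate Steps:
c(O) = 3 + O
Y(U) = -60 (Y(U) = 3*(-20) = -60)
Y(26)*c(-2) - 19430 = -60*(3 - 2) - 19430 = -60*1 - 19430 = -60 - 19430 = -19490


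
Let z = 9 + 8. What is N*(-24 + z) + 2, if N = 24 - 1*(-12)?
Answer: -250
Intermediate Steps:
z = 17
N = 36 (N = 24 + 12 = 36)
N*(-24 + z) + 2 = 36*(-24 + 17) + 2 = 36*(-7) + 2 = -252 + 2 = -250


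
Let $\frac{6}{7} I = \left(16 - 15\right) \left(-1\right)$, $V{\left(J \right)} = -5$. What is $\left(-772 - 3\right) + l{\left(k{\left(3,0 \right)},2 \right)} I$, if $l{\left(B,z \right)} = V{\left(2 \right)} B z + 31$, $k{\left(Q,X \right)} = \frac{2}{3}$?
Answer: $- \frac{14461}{18} \approx -803.39$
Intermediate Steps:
$k{\left(Q,X \right)} = \frac{2}{3}$ ($k{\left(Q,X \right)} = 2 \cdot \frac{1}{3} = \frac{2}{3}$)
$I = - \frac{7}{6}$ ($I = \frac{7 \left(16 - 15\right) \left(-1\right)}{6} = \frac{7 \cdot 1 \left(-1\right)}{6} = \frac{7}{6} \left(-1\right) = - \frac{7}{6} \approx -1.1667$)
$l{\left(B,z \right)} = 31 - 5 B z$ ($l{\left(B,z \right)} = - 5 B z + 31 = 31 - 5 B z$)
$\left(-772 - 3\right) + l{\left(k{\left(3,0 \right)},2 \right)} I = \left(-772 - 3\right) + \left(31 - \frac{10}{3} \cdot 2\right) \left(- \frac{7}{6}\right) = -775 + \left(31 - \frac{20}{3}\right) \left(- \frac{7}{6}\right) = -775 + \frac{73}{3} \left(- \frac{7}{6}\right) = -775 - \frac{511}{18} = - \frac{14461}{18}$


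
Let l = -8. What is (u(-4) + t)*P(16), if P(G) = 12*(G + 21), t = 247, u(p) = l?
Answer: 106116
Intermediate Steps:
u(p) = -8
P(G) = 252 + 12*G (P(G) = 12*(21 + G) = 252 + 12*G)
(u(-4) + t)*P(16) = (-8 + 247)*(252 + 12*16) = 239*(252 + 192) = 239*444 = 106116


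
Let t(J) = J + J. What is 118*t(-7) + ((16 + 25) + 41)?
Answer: -1570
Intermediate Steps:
t(J) = 2*J
118*t(-7) + ((16 + 25) + 41) = 118*(2*(-7)) + ((16 + 25) + 41) = 118*(-14) + (41 + 41) = -1652 + 82 = -1570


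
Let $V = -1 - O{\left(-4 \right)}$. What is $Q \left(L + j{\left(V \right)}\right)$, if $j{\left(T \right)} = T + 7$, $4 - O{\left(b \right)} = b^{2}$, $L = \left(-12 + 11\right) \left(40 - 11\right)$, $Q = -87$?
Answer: $957$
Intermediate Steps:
$L = -29$ ($L = \left(-1\right) 29 = -29$)
$O{\left(b \right)} = 4 - b^{2}$
$V = 11$ ($V = -1 - \left(4 - \left(-4\right)^{2}\right) = -1 - \left(4 - 16\right) = -1 - -12 = -1 + 12 = 11$)
$j{\left(T \right)} = 7 + T$
$Q \left(L + j{\left(V \right)}\right) = - 87 \left(-29 + \left(7 + 11\right)\right) = - 87 \left(-29 + 18\right) = \left(-87\right) \left(-11\right) = 957$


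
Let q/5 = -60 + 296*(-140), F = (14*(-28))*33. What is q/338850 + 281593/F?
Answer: -654013387/29222424 ≈ -22.381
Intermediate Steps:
F = -12936 (F = -392*33 = -12936)
q = -207500 (q = 5*(-60 + 296*(-140)) = 5*(-60 - 41440) = 5*(-41500) = -207500)
q/338850 + 281593/F = -207500/338850 + 281593/(-12936) = -207500*1/338850 + 281593*(-1/12936) = -4150/6777 - 281593/12936 = -654013387/29222424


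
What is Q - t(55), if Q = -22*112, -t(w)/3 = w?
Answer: -2299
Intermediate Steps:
t(w) = -3*w
Q = -2464
Q - t(55) = -2464 - (-3)*55 = -2464 - 1*(-165) = -2464 + 165 = -2299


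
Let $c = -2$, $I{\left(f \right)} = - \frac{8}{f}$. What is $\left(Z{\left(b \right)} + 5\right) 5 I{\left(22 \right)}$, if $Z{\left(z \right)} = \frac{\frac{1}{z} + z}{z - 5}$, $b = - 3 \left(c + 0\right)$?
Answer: $- \frac{670}{33} \approx -20.303$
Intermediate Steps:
$b = 6$ ($b = - 3 \left(-2 + 0\right) = \left(-3\right) \left(-2\right) = 6$)
$Z{\left(z \right)} = \frac{z + \frac{1}{z}}{-5 + z}$
$\left(Z{\left(b \right)} + 5\right) 5 I{\left(22 \right)} = \left(\frac{1 + 6^{2}}{6 \left(-5 + 6\right)} + 5\right) 5 \left(- \frac{8}{22}\right) = \left(\frac{1 + 36}{6 \cdot 1} + 5\right) 5 \left(\left(-8\right) \frac{1}{22}\right) = \left(\frac{1}{6} \cdot 1 \cdot 37 + 5\right) 5 \left(- \frac{4}{11}\right) = \left(\frac{37}{6} + 5\right) 5 \left(- \frac{4}{11}\right) = \frac{67}{6} \cdot 5 \left(- \frac{4}{11}\right) = \frac{335}{6} \left(- \frac{4}{11}\right) = - \frac{670}{33}$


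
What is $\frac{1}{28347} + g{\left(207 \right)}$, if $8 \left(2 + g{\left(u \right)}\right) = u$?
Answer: $\frac{5414285}{226776} \approx 23.875$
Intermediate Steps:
$g{\left(u \right)} = -2 + \frac{u}{8}$
$\frac{1}{28347} + g{\left(207 \right)} = \frac{1}{28347} + \left(-2 + \frac{1}{8} \cdot 207\right) = \frac{1}{28347} + \left(-2 + \frac{207}{8}\right) = \frac{1}{28347} + \frac{191}{8} = \frac{5414285}{226776}$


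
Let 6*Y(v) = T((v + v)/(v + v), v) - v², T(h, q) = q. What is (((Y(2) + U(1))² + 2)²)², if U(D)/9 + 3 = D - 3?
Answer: 117490036189094416/6561 ≈ 1.7907e+13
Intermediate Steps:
U(D) = -54 + 9*D (U(D) = -27 + 9*(D - 3) = -27 + 9*(-3 + D) = -27 + (-27 + 9*D) = -54 + 9*D)
Y(v) = -v²/6 + v/6 (Y(v) = (v - v²)/6 = -v²/6 + v/6)
(((Y(2) + U(1))² + 2)²)² = ((((⅙)*2*(1 - 1*2) + (-54 + 9*1))² + 2)²)² = ((((⅙)*2*(1 - 2) + (-54 + 9))² + 2)²)² = ((((⅙)*2*(-1) - 45)² + 2)²)² = (((-⅓ - 45)² + 2)²)² = (((-136/3)² + 2)²)² = ((18496/9 + 2)²)² = ((18514/9)²)² = (342768196/81)² = 117490036189094416/6561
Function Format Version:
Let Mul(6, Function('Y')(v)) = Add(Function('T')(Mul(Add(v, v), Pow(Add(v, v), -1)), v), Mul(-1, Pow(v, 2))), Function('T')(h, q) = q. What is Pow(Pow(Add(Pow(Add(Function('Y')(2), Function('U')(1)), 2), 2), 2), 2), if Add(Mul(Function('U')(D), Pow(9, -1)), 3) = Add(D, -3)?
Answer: Rational(117490036189094416, 6561) ≈ 1.7907e+13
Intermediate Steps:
Function('U')(D) = Add(-54, Mul(9, D)) (Function('U')(D) = Add(-27, Mul(9, Add(D, -3))) = Add(-27, Mul(9, Add(-3, D))) = Add(-27, Add(-27, Mul(9, D))) = Add(-54, Mul(9, D)))
Function('Y')(v) = Add(Mul(Rational(-1, 6), Pow(v, 2)), Mul(Rational(1, 6), v)) (Function('Y')(v) = Mul(Rational(1, 6), Add(v, Mul(-1, Pow(v, 2)))) = Add(Mul(Rational(-1, 6), Pow(v, 2)), Mul(Rational(1, 6), v)))
Pow(Pow(Add(Pow(Add(Function('Y')(2), Function('U')(1)), 2), 2), 2), 2) = Pow(Pow(Add(Pow(Add(Mul(Rational(1, 6), 2, Add(1, Mul(-1, 2))), Add(-54, Mul(9, 1))), 2), 2), 2), 2) = Pow(Pow(Add(Pow(Add(Mul(Rational(1, 6), 2, Add(1, -2)), Add(-54, 9)), 2), 2), 2), 2) = Pow(Pow(Add(Pow(Add(Mul(Rational(1, 6), 2, -1), -45), 2), 2), 2), 2) = Pow(Pow(Add(Pow(Add(Rational(-1, 3), -45), 2), 2), 2), 2) = Pow(Pow(Add(Pow(Rational(-136, 3), 2), 2), 2), 2) = Pow(Pow(Add(Rational(18496, 9), 2), 2), 2) = Pow(Pow(Rational(18514, 9), 2), 2) = Pow(Rational(342768196, 81), 2) = Rational(117490036189094416, 6561)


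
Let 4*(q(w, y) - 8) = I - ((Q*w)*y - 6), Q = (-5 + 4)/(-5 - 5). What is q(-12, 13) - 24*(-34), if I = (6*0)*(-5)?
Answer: 4147/5 ≈ 829.40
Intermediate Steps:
Q = ⅒ (Q = -1/(-10) = -1*(-⅒) = ⅒ ≈ 0.10000)
I = 0 (I = 0*(-5) = 0)
q(w, y) = 19/2 - w*y/40 (q(w, y) = 8 + (0 - ((w/10)*y - 6))/4 = 8 + (0 - (w*y/10 - 6))/4 = 8 + (0 - (-6 + w*y/10))/4 = 8 + (0 + (6 - w*y/10))/4 = 8 + (6 - w*y/10)/4 = 8 + (3/2 - w*y/40) = 19/2 - w*y/40)
q(-12, 13) - 24*(-34) = (19/2 - 1/40*(-12)*13) - 24*(-34) = (19/2 + 39/10) + 816 = 67/5 + 816 = 4147/5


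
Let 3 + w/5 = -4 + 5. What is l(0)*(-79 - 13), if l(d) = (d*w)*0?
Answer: 0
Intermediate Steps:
w = -10 (w = -15 + 5*(-4 + 5) = -15 + 5*1 = -15 + 5 = -10)
l(d) = 0 (l(d) = (d*(-10))*0 = -10*d*0 = 0)
l(0)*(-79 - 13) = 0*(-79 - 13) = 0*(-92) = 0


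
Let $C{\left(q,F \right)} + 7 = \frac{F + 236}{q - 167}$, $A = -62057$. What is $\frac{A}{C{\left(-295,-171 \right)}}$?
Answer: $\frac{28670334}{3299} \approx 8690.6$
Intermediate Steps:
$C{\left(q,F \right)} = -7 + \frac{236 + F}{-167 + q}$ ($C{\left(q,F \right)} = -7 + \frac{F + 236}{q - 167} = -7 + \frac{236 + F}{-167 + q}$)
$\frac{A}{C{\left(-295,-171 \right)}} = - \frac{62057}{\frac{1}{-167 - 295} \left(1405 - 171 - -2065\right)} = - \frac{62057}{\frac{1}{-462} \left(1405 - 171 + 2065\right)} = - \frac{62057}{\left(- \frac{1}{462}\right) 3299} = - \frac{62057}{- \frac{3299}{462}} = \left(-62057\right) \left(- \frac{462}{3299}\right) = \frac{28670334}{3299}$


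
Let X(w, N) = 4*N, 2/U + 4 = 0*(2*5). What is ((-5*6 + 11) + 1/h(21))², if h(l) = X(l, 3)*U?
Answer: 13225/36 ≈ 367.36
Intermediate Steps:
U = -½ (U = 2/(-4 + 0*(2*5)) = 2/(-4 + 0*10) = 2/(-4 + 0) = 2/(-4) = 2*(-¼) = -½ ≈ -0.50000)
h(l) = -6 (h(l) = (4*3)*(-½) = 12*(-½) = -6)
((-5*6 + 11) + 1/h(21))² = ((-5*6 + 11) + 1/(-6))² = ((-30 + 11) - ⅙)² = (-19 - ⅙)² = (-115/6)² = 13225/36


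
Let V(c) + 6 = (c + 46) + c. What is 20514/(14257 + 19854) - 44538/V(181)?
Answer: -251831515/2285437 ≈ -110.19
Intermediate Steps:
V(c) = 40 + 2*c (V(c) = -6 + ((c + 46) + c) = -6 + ((46 + c) + c) = -6 + (46 + 2*c) = 40 + 2*c)
20514/(14257 + 19854) - 44538/V(181) = 20514/(14257 + 19854) - 44538/(40 + 2*181) = 20514/34111 - 44538/(40 + 362) = 20514*(1/34111) - 44538/402 = 20514/34111 - 44538*1/402 = 20514/34111 - 7423/67 = -251831515/2285437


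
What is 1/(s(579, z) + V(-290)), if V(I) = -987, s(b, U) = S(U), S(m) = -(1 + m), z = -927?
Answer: -1/61 ≈ -0.016393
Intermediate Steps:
S(m) = -1 - m
s(b, U) = -1 - U
1/(s(579, z) + V(-290)) = 1/((-1 - 1*(-927)) - 987) = 1/((-1 + 927) - 987) = 1/(926 - 987) = 1/(-61) = -1/61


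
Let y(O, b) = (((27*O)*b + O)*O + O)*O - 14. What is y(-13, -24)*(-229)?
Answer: -325549606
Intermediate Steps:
y(O, b) = -14 + O*(O + O*(O + 27*O*b)) (y(O, b) = ((27*O*b + O)*O + O)*O - 14 = ((O + 27*O*b)*O + O)*O - 14 = (O*(O + 27*O*b) + O)*O - 14 = (O + O*(O + 27*O*b))*O - 14 = O*(O + O*(O + 27*O*b)) - 14 = -14 + O*(O + O*(O + 27*O*b)))
y(-13, -24)*(-229) = (-14 + (-13)² + (-13)³ + 27*(-24)*(-13)³)*(-229) = (-14 + 169 - 2197 + 27*(-24)*(-2197))*(-229) = (-14 + 169 - 2197 + 1423656)*(-229) = 1421614*(-229) = -325549606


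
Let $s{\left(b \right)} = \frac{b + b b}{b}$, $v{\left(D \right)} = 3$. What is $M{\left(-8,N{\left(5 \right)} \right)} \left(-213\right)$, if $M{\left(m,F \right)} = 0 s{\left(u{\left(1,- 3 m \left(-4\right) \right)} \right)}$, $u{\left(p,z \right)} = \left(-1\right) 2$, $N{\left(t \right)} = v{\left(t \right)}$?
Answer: $0$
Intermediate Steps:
$N{\left(t \right)} = 3$
$u{\left(p,z \right)} = -2$
$s{\left(b \right)} = \frac{b + b^{2}}{b}$
$M{\left(m,F \right)} = 0$ ($M{\left(m,F \right)} = 0 \left(1 - 2\right) = 0 \left(-1\right) = 0$)
$M{\left(-8,N{\left(5 \right)} \right)} \left(-213\right) = 0 \left(-213\right) = 0$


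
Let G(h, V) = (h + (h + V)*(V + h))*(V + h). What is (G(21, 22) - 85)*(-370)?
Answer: -29720250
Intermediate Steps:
G(h, V) = (V + h)*(h + (V + h)²) (G(h, V) = (h + (V + h)*(V + h))*(V + h) = (h + (V + h)²)*(V + h) = (V + h)*(h + (V + h)²))
(G(21, 22) - 85)*(-370) = ((21² + 22*21 + 22*(22 + 21)² + 21*(22 + 21)²) - 85)*(-370) = ((441 + 462 + 22*43² + 21*43²) - 85)*(-370) = ((441 + 462 + 22*1849 + 21*1849) - 85)*(-370) = ((441 + 462 + 40678 + 38829) - 85)*(-370) = (80410 - 85)*(-370) = 80325*(-370) = -29720250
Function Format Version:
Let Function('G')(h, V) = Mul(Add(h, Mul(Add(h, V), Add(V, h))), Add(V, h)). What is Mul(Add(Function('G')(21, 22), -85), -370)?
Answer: -29720250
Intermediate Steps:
Function('G')(h, V) = Mul(Add(V, h), Add(h, Pow(Add(V, h), 2))) (Function('G')(h, V) = Mul(Add(h, Mul(Add(V, h), Add(V, h))), Add(V, h)) = Mul(Add(h, Pow(Add(V, h), 2)), Add(V, h)) = Mul(Add(V, h), Add(h, Pow(Add(V, h), 2))))
Mul(Add(Function('G')(21, 22), -85), -370) = Mul(Add(Add(Pow(21, 2), Mul(22, 21), Mul(22, Pow(Add(22, 21), 2)), Mul(21, Pow(Add(22, 21), 2))), -85), -370) = Mul(Add(Add(441, 462, Mul(22, Pow(43, 2)), Mul(21, Pow(43, 2))), -85), -370) = Mul(Add(Add(441, 462, Mul(22, 1849), Mul(21, 1849)), -85), -370) = Mul(Add(Add(441, 462, 40678, 38829), -85), -370) = Mul(Add(80410, -85), -370) = Mul(80325, -370) = -29720250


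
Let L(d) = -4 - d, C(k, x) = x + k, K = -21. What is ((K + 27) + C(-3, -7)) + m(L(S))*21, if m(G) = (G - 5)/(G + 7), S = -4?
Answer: -19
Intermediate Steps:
C(k, x) = k + x
m(G) = (-5 + G)/(7 + G)
((K + 27) + C(-3, -7)) + m(L(S))*21 = ((-21 + 27) + (-3 - 7)) + ((-5 + (-4 - 1*(-4)))/(7 + (-4 - 1*(-4))))*21 = (6 - 10) + ((-5 + (-4 + 4))/(7 + (-4 + 4)))*21 = -4 + ((-5 + 0)/(7 + 0))*21 = -4 + (-5/7)*21 = -4 + ((⅐)*(-5))*21 = -4 - 5/7*21 = -4 - 15 = -19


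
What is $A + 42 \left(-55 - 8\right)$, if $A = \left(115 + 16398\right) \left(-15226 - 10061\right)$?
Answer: $-417566877$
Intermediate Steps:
$A = -417564231$ ($A = 16513 \left(-25287\right) = -417564231$)
$A + 42 \left(-55 - 8\right) = -417564231 + 42 \left(-55 - 8\right) = -417564231 + 42 \left(-63\right) = -417564231 - 2646 = -417566877$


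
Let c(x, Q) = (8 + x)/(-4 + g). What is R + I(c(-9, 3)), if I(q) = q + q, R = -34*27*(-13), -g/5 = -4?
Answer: 95471/8 ≈ 11934.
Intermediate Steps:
g = 20 (g = -5*(-4) = 20)
c(x, Q) = 1/2 + x/16 (c(x, Q) = (8 + x)/(-4 + 20) = (8 + x)/16 = (8 + x)*(1/16) = 1/2 + x/16)
R = 11934 (R = -918*(-13) = 11934)
I(q) = 2*q
R + I(c(-9, 3)) = 11934 + 2*(1/2 + (1/16)*(-9)) = 11934 + 2*(1/2 - 9/16) = 11934 + 2*(-1/16) = 11934 - 1/8 = 95471/8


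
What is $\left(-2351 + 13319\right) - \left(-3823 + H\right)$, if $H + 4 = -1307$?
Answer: $16102$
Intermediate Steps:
$H = -1311$ ($H = -4 - 1307 = -1311$)
$\left(-2351 + 13319\right) - \left(-3823 + H\right) = \left(-2351 + 13319\right) + \left(3823 - -1311\right) = 10968 + \left(3823 + 1311\right) = 10968 + 5134 = 16102$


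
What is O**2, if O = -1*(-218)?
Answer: 47524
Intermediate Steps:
O = 218
O**2 = 218**2 = 47524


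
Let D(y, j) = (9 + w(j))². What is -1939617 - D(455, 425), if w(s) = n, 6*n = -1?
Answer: -69829021/36 ≈ -1.9397e+6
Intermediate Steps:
n = -⅙ (n = (⅙)*(-1) = -⅙ ≈ -0.16667)
w(s) = -⅙
D(y, j) = 2809/36 (D(y, j) = (9 - ⅙)² = (53/6)² = 2809/36)
-1939617 - D(455, 425) = -1939617 - 1*2809/36 = -1939617 - 2809/36 = -69829021/36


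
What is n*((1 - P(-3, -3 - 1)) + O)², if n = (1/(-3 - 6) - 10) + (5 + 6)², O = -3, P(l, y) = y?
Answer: 3992/9 ≈ 443.56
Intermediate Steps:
n = 998/9 (n = (1/(-9) - 10) + 11² = (-⅑ - 10) + 121 = -91/9 + 121 = 998/9 ≈ 110.89)
n*((1 - P(-3, -3 - 1)) + O)² = 998*((1 - (-3 - 1)) - 3)²/9 = 998*((1 - 1*(-4)) - 3)²/9 = 998*((1 + 4) - 3)²/9 = 998*(5 - 3)²/9 = (998/9)*2² = (998/9)*4 = 3992/9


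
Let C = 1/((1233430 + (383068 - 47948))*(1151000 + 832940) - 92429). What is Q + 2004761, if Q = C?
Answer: 6238633787865152532/3111908994571 ≈ 2.0048e+6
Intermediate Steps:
C = 1/3111908994571 (C = 1/((1233430 + 335120)*1983940 - 92429) = 1/(1568550*1983940 - 92429) = 1/(3111909087000 - 92429) = 1/3111908994571 ≈ 3.2135e-13)
Q = 1/3111908994571 ≈ 3.2135e-13
Q + 2004761 = 1/3111908994571 + 2004761 = 6238633787865152532/3111908994571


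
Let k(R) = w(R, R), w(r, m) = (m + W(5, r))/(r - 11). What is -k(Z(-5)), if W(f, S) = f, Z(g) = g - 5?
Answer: -5/21 ≈ -0.23810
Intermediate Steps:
Z(g) = -5 + g
w(r, m) = (5 + m)/(-11 + r) (w(r, m) = (m + 5)/(r - 11) = (5 + m)/(-11 + r))
k(R) = (5 + R)/(-11 + R)
-k(Z(-5)) = -(5 + (-5 - 5))/(-11 + (-5 - 5)) = -(5 - 10)/(-11 - 10) = -(-5)/(-21) = -(-1)*(-5)/21 = -1*5/21 = -5/21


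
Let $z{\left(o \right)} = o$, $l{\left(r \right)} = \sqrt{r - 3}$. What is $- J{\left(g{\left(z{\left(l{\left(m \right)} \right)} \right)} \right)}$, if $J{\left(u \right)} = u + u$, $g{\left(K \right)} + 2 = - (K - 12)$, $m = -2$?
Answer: $-20 + 2 i \sqrt{5} \approx -20.0 + 4.4721 i$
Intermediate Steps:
$l{\left(r \right)} = \sqrt{-3 + r}$
$g{\left(K \right)} = 10 - K$ ($g{\left(K \right)} = -2 - \left(K - 12\right) = -2 - \left(-12 + K\right) = 10 - K$)
$J{\left(u \right)} = 2 u$
$- J{\left(g{\left(z{\left(l{\left(m \right)} \right)} \right)} \right)} = - 2 \left(10 - \sqrt{-3 - 2}\right) = - 2 \left(10 - \sqrt{-5}\right) = - 2 \left(10 - i \sqrt{5}\right) = - (20 - 2 i \sqrt{5}) = -20 + 2 i \sqrt{5}$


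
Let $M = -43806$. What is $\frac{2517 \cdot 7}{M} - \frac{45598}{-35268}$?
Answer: $\frac{8190947}{9196131} \approx 0.89069$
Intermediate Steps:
$\frac{2517 \cdot 7}{M} - \frac{45598}{-35268} = \frac{2517 \cdot 7}{-43806} - \frac{45598}{-35268} = 17619 \left(- \frac{1}{43806}\right) - - \frac{22799}{17634} = - \frac{839}{2086} + \frac{22799}{17634} = \frac{8190947}{9196131}$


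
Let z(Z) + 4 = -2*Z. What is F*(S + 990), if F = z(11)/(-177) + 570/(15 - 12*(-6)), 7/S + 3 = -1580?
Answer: 53885332592/8125539 ≈ 6631.6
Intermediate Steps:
S = -7/1583 (S = 7/(-3 - 1580) = 7/(-1583) = 7*(-1/1583) = -7/1583 ≈ -0.0044220)
z(Z) = -4 - 2*Z
F = 34384/5133 (F = (-4 - 2*11)/(-177) + 570/(15 - 12*(-6)) = (-4 - 22)*(-1/177) + 570/(15 + 72) = -26*(-1/177) + 570/87 = 26/177 + 570*(1/87) = 26/177 + 190/29 = 34384/5133 ≈ 6.6986)
F*(S + 990) = 34384*(-7/1583 + 990)/5133 = (34384/5133)*(1567163/1583) = 53885332592/8125539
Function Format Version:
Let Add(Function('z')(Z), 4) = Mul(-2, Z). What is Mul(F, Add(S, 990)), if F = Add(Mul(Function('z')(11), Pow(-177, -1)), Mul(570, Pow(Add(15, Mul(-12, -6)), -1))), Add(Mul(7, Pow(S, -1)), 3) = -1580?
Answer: Rational(53885332592, 8125539) ≈ 6631.6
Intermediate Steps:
S = Rational(-7, 1583) (S = Mul(7, Pow(Add(-3, -1580), -1)) = Mul(7, Pow(-1583, -1)) = Mul(7, Rational(-1, 1583)) = Rational(-7, 1583) ≈ -0.0044220)
Function('z')(Z) = Add(-4, Mul(-2, Z))
F = Rational(34384, 5133) (F = Add(Mul(Add(-4, Mul(-2, 11)), Pow(-177, -1)), Mul(570, Pow(Add(15, Mul(-12, -6)), -1))) = Add(Mul(Add(-4, -22), Rational(-1, 177)), Mul(570, Pow(Add(15, 72), -1))) = Add(Mul(-26, Rational(-1, 177)), Mul(570, Pow(87, -1))) = Add(Rational(26, 177), Mul(570, Rational(1, 87))) = Add(Rational(26, 177), Rational(190, 29)) = Rational(34384, 5133) ≈ 6.6986)
Mul(F, Add(S, 990)) = Mul(Rational(34384, 5133), Add(Rational(-7, 1583), 990)) = Mul(Rational(34384, 5133), Rational(1567163, 1583)) = Rational(53885332592, 8125539)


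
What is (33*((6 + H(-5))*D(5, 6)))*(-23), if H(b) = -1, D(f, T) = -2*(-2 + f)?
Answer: 22770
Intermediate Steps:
D(f, T) = 4 - 2*f
(33*((6 + H(-5))*D(5, 6)))*(-23) = (33*((6 - 1)*(4 - 2*5)))*(-23) = (33*(5*(4 - 10)))*(-23) = (33*(5*(-6)))*(-23) = (33*(-30))*(-23) = -990*(-23) = 22770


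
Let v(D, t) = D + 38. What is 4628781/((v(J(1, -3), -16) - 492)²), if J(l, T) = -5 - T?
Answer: 514309/23104 ≈ 22.261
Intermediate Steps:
v(D, t) = 38 + D
4628781/((v(J(1, -3), -16) - 492)²) = 4628781/(((38 + (-5 - 1*(-3))) - 492)²) = 4628781/(((38 + (-5 + 3)) - 492)²) = 4628781/(((38 - 2) - 492)²) = 4628781/((36 - 492)²) = 4628781/((-456)²) = 4628781/207936 = 4628781*(1/207936) = 514309/23104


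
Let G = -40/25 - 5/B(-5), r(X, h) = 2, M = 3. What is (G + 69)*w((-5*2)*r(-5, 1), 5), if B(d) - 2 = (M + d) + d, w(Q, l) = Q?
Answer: -1368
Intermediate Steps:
B(d) = 5 + 2*d (B(d) = 2 + ((3 + d) + d) = 2 + (3 + 2*d) = 5 + 2*d)
G = -⅗ (G = -40/25 - 5/(5 + 2*(-5)) = -40*1/25 - 5/(5 - 10) = -8/5 - 5/(-5) = -8/5 - 5*(-⅕) = -8/5 + 1 = -⅗ ≈ -0.60000)
(G + 69)*w((-5*2)*r(-5, 1), 5) = (-⅗ + 69)*(-5*2*2) = 342*(-10*2)/5 = (342/5)*(-20) = -1368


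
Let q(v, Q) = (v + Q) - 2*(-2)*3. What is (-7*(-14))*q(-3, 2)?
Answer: 1078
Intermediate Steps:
q(v, Q) = 12 + Q + v (q(v, Q) = (Q + v) + 4*3 = (Q + v) + 12 = 12 + Q + v)
(-7*(-14))*q(-3, 2) = (-7*(-14))*(12 + 2 - 3) = 98*11 = 1078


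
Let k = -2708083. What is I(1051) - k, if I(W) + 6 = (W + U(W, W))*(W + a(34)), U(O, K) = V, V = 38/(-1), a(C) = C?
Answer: 3807182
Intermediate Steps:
V = -38 (V = 38*(-1) = -38)
U(O, K) = -38
I(W) = -6 + (-38 + W)*(34 + W) (I(W) = -6 + (W - 38)*(W + 34) = -6 + (-38 + W)*(34 + W))
I(1051) - k = (-1298 + 1051² - 4*1051) - 1*(-2708083) = (-1298 + 1104601 - 4204) + 2708083 = 1099099 + 2708083 = 3807182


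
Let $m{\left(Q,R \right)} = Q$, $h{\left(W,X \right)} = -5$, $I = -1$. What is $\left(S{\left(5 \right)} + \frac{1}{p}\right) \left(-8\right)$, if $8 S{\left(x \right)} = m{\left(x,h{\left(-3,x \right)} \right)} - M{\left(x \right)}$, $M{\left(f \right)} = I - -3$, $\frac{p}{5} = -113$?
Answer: $- \frac{1687}{565} \approx -2.9858$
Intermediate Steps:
$p = -565$ ($p = 5 \left(-113\right) = -565$)
$M{\left(f \right)} = 2$ ($M{\left(f \right)} = -1 - -3 = -1 + 3 = 2$)
$S{\left(x \right)} = - \frac{1}{4} + \frac{x}{8}$ ($S{\left(x \right)} = \frac{x - 2}{8} = \frac{-2 + x}{8} = - \frac{1}{4} + \frac{x}{8}$)
$\left(S{\left(5 \right)} + \frac{1}{p}\right) \left(-8\right) = \left(\left(- \frac{1}{4} + \frac{1}{8} \cdot 5\right) + \frac{1}{-565}\right) \left(-8\right) = \left(\left(- \frac{1}{4} + \frac{5}{8}\right) - \frac{1}{565}\right) \left(-8\right) = \left(\frac{3}{8} - \frac{1}{565}\right) \left(-8\right) = \frac{1687}{4520} \left(-8\right) = - \frac{1687}{565}$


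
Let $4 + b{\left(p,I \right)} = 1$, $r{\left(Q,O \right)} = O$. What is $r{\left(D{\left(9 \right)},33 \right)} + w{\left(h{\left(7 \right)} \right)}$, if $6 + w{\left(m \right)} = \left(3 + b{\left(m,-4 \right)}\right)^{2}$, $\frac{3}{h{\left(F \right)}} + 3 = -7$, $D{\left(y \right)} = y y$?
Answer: $27$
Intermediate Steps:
$D{\left(y \right)} = y^{2}$
$h{\left(F \right)} = - \frac{3}{10}$ ($h{\left(F \right)} = \frac{3}{-3 - 7} = \frac{3}{-10} = 3 \left(- \frac{1}{10}\right) = - \frac{3}{10}$)
$b{\left(p,I \right)} = -3$ ($b{\left(p,I \right)} = -4 + 1 = -3$)
$w{\left(m \right)} = -6$ ($w{\left(m \right)} = -6 + \left(3 - 3\right)^{2} = -6 + 0^{2} = -6 + 0 = -6$)
$r{\left(D{\left(9 \right)},33 \right)} + w{\left(h{\left(7 \right)} \right)} = 33 - 6 = 27$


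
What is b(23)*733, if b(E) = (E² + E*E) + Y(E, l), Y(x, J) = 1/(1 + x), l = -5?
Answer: 18613069/24 ≈ 7.7554e+5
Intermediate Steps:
b(E) = 1/(1 + E) + 2*E² (b(E) = (E² + E*E) + 1/(1 + E) = (E² + E²) + 1/(1 + E) = 2*E² + 1/(1 + E) = 1/(1 + E) + 2*E²)
b(23)*733 = ((1 + 2*23²*(1 + 23))/(1 + 23))*733 = ((1 + 2*529*24)/24)*733 = ((1 + 25392)/24)*733 = ((1/24)*25393)*733 = (25393/24)*733 = 18613069/24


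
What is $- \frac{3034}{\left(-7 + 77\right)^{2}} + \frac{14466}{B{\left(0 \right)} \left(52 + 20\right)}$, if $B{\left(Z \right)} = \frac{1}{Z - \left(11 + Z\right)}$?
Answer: $- \frac{32497327}{14700} \approx -2210.7$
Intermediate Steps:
$B{\left(Z \right)} = - \frac{1}{11}$ ($B{\left(Z \right)} = \frac{1}{-11} = - \frac{1}{11}$)
$- \frac{3034}{\left(-7 + 77\right)^{2}} + \frac{14466}{B{\left(0 \right)} \left(52 + 20\right)} = - \frac{3034}{\left(-7 + 77\right)^{2}} + \frac{14466}{\left(- \frac{1}{11}\right) \left(52 + 20\right)} = - \frac{3034}{70^{2}} + \frac{14466}{\left(- \frac{1}{11}\right) 72} = - \frac{3034}{4900} + \frac{14466}{- \frac{72}{11}} = \left(-3034\right) \frac{1}{4900} + 14466 \left(- \frac{11}{72}\right) = - \frac{1517}{2450} - \frac{26521}{12} = - \frac{32497327}{14700}$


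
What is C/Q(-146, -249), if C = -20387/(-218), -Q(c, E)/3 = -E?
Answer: -20387/162846 ≈ -0.12519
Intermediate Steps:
Q(c, E) = 3*E (Q(c, E) = -(-3)*E = 3*E)
C = 20387/218 (C = -20387*(-1/218) = 20387/218 ≈ 93.518)
C/Q(-146, -249) = 20387/(218*((3*(-249)))) = (20387/218)/(-747) = (20387/218)*(-1/747) = -20387/162846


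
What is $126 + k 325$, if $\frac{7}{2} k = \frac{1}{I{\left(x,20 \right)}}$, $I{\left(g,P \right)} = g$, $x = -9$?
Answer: $\frac{7288}{63} \approx 115.68$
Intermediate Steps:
$k = - \frac{2}{63}$ ($k = \frac{2}{7 \left(-9\right)} = \frac{2}{7} \left(- \frac{1}{9}\right) = - \frac{2}{63} \approx -0.031746$)
$126 + k 325 = 126 - \frac{650}{63} = \frac{7288}{63}$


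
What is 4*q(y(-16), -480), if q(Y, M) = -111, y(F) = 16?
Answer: -444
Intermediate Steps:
4*q(y(-16), -480) = 4*(-111) = -444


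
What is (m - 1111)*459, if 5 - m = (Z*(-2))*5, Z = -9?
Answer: -548964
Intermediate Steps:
m = -85 (m = 5 - (-9*(-2))*5 = 5 - 18*5 = 5 - 1*90 = 5 - 90 = -85)
(m - 1111)*459 = (-85 - 1111)*459 = -1196*459 = -548964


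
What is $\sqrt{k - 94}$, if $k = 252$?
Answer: $\sqrt{158} \approx 12.57$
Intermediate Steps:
$\sqrt{k - 94} = \sqrt{252 - 94} = \sqrt{158}$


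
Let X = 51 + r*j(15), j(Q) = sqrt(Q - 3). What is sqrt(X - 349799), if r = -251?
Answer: sqrt(-349748 - 502*sqrt(3)) ≈ 592.13*I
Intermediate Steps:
j(Q) = sqrt(-3 + Q)
X = 51 - 502*sqrt(3) (X = 51 - 251*sqrt(-3 + 15) = 51 - 502*sqrt(3) ≈ -818.49)
sqrt(X - 349799) = sqrt((51 - 502*sqrt(3)) - 349799) = sqrt(-349748 - 502*sqrt(3))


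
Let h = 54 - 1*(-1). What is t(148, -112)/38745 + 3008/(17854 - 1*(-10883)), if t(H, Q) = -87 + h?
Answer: 12847264/123712785 ≈ 0.10385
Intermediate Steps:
h = 55 (h = 54 + 1 = 55)
t(H, Q) = -32 (t(H, Q) = -87 + 55 = -32)
t(148, -112)/38745 + 3008/(17854 - 1*(-10883)) = -32/38745 + 3008/(17854 - 1*(-10883)) = -32*1/38745 + 3008/(17854 + 10883) = -32/38745 + 3008/28737 = 12847264/123712785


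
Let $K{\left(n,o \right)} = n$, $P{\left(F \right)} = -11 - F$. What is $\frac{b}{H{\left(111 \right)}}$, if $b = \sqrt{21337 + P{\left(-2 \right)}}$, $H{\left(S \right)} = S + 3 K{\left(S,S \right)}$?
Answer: $\frac{\sqrt{1333}}{111} \approx 0.32892$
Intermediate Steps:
$H{\left(S \right)} = 4 S$ ($H{\left(S \right)} = S + 3 S = 4 S$)
$b = 4 \sqrt{1333}$ ($b = \sqrt{21337 - 9} = \sqrt{21328} = 4 \sqrt{1333} \approx 146.04$)
$\frac{b}{H{\left(111 \right)}} = \frac{4 \sqrt{1333}}{4 \cdot 111} = \frac{4 \sqrt{1333}}{444} = 4 \sqrt{1333} \cdot \frac{1}{444} = \frac{\sqrt{1333}}{111}$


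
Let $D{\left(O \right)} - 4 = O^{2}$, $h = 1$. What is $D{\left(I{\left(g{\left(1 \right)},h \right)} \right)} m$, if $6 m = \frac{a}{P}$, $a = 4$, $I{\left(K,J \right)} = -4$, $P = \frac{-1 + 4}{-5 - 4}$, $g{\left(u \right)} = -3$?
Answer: $-40$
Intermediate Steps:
$P = - \frac{1}{3}$ ($P = \frac{1}{-9} \cdot 3 = \left(- \frac{1}{9}\right) 3 = - \frac{1}{3} \approx -0.33333$)
$D{\left(O \right)} = 4 + O^{2}$
$m = -2$ ($m = \frac{4 \frac{1}{- \frac{1}{3}}}{6} = \frac{4 \left(-3\right)}{6} = \frac{1}{6} \left(-12\right) = -2$)
$D{\left(I{\left(g{\left(1 \right)},h \right)} \right)} m = \left(4 + \left(-4\right)^{2}\right) \left(-2\right) = \left(4 + 16\right) \left(-2\right) = 20 \left(-2\right) = -40$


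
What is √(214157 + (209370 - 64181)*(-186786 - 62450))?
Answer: I*√36186111447 ≈ 1.9023e+5*I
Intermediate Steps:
√(214157 + (209370 - 64181)*(-186786 - 62450)) = √(214157 + 145189*(-249236)) = √(214157 - 36186325604) = √(-36186111447) = I*√36186111447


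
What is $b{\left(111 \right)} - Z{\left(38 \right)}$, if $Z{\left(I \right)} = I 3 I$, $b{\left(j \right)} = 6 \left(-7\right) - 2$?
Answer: $-4376$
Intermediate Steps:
$b{\left(j \right)} = -44$ ($b{\left(j \right)} = -42 - 2 = -44$)
$Z{\left(I \right)} = 3 I^{2}$ ($Z{\left(I \right)} = 3 I I = 3 I^{2}$)
$b{\left(111 \right)} - Z{\left(38 \right)} = -44 - 3 \cdot 38^{2} = -44 - 3 \cdot 1444 = -44 - 4332 = -4376$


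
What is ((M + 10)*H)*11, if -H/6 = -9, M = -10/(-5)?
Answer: 7128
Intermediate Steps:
M = 2 (M = -10*(-⅕) = 2)
H = 54 (H = -6*(-9) = 54)
((M + 10)*H)*11 = ((2 + 10)*54)*11 = (12*54)*11 = 648*11 = 7128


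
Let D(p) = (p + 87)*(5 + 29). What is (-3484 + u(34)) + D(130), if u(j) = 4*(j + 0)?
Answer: 4030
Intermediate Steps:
u(j) = 4*j
D(p) = 2958 + 34*p (D(p) = (87 + p)*34 = 2958 + 34*p)
(-3484 + u(34)) + D(130) = (-3484 + 4*34) + (2958 + 34*130) = (-3484 + 136) + (2958 + 4420) = -3348 + 7378 = 4030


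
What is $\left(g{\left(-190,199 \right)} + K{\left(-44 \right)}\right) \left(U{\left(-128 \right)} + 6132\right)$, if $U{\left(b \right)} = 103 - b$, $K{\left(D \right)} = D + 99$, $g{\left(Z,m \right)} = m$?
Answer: $1616202$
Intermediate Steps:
$K{\left(D \right)} = 99 + D$
$\left(g{\left(-190,199 \right)} + K{\left(-44 \right)}\right) \left(U{\left(-128 \right)} + 6132\right) = \left(199 + \left(99 - 44\right)\right) \left(\left(103 - -128\right) + 6132\right) = \left(199 + 55\right) \left(\left(103 + 128\right) + 6132\right) = 254 \left(231 + 6132\right) = 254 \cdot 6363 = 1616202$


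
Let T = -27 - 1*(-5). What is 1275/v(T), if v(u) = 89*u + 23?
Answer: -85/129 ≈ -0.65891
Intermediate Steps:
T = -22 (T = -27 + 5 = -22)
v(u) = 23 + 89*u
1275/v(T) = 1275/(23 + 89*(-22)) = 1275/(23 - 1958) = 1275/(-1935) = 1275*(-1/1935) = -85/129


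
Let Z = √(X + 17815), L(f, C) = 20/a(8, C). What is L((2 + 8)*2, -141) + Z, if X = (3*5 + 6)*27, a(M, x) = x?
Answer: -20/141 + √18382 ≈ 135.44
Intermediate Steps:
X = 567 (X = (15 + 6)*27 = 21*27 = 567)
L(f, C) = 20/C
Z = √18382 (Z = √(567 + 17815) = √18382 ≈ 135.58)
L((2 + 8)*2, -141) + Z = 20/(-141) + √18382 = 20*(-1/141) + √18382 = -20/141 + √18382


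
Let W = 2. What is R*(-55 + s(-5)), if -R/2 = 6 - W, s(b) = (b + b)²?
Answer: -360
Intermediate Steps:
s(b) = 4*b² (s(b) = (2*b)² = 4*b²)
R = -8 (R = -2*(6 - 1*2) = -2*(6 - 2) = -2*4 = -8)
R*(-55 + s(-5)) = -8*(-55 + 4*(-5)²) = -8*(-55 + 4*25) = -8*(-55 + 100) = -8*45 = -360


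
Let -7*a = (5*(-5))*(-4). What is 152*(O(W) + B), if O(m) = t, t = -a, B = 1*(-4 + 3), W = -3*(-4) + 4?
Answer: 14136/7 ≈ 2019.4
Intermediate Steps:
W = 16 (W = 12 + 4 = 16)
a = -100/7 (a = -5*(-5)*(-4)/7 = -(-25)*(-4)/7 = -⅐*100 = -100/7 ≈ -14.286)
B = -1 (B = 1*(-1) = -1)
t = 100/7 (t = -1*(-100/7) = 100/7 ≈ 14.286)
O(m) = 100/7
152*(O(W) + B) = 152*(100/7 - 1) = 152*(93/7) = 14136/7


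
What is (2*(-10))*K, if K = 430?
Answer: -8600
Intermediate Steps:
(2*(-10))*K = (2*(-10))*430 = -20*430 = -8600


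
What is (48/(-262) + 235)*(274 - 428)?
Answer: -4737194/131 ≈ -36162.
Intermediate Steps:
(48/(-262) + 235)*(274 - 428) = (48*(-1/262) + 235)*(-154) = (-24/131 + 235)*(-154) = (30761/131)*(-154) = -4737194/131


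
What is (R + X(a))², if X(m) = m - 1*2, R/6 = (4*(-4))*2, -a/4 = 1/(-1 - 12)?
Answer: 6340324/169 ≈ 37517.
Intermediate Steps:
a = 4/13 (a = -4/(-1 - 12) = -4/(-13) = -4*(-1/13) = 4/13 ≈ 0.30769)
R = -192 (R = 6*((4*(-4))*2) = 6*(-16*2) = 6*(-32) = -192)
X(m) = -2 + m (X(m) = m - 2 = -2 + m)
(R + X(a))² = (-192 + (-2 + 4/13))² = (-192 - 22/13)² = (-2518/13)² = 6340324/169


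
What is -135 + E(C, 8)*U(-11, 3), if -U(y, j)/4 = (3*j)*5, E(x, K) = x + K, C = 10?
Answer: -3375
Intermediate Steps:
E(x, K) = K + x
U(y, j) = -60*j (U(y, j) = -4*3*j*5 = -60*j)
-135 + E(C, 8)*U(-11, 3) = -135 + (8 + 10)*(-60*3) = -135 + 18*(-180) = -135 - 3240 = -3375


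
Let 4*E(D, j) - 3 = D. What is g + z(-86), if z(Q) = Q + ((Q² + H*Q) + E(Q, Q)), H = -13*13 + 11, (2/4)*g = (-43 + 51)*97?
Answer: 89717/4 ≈ 22429.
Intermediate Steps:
E(D, j) = ¾ + D/4
g = 1552 (g = 2*((-43 + 51)*97) = 2*(8*97) = 2*776 = 1552)
H = -158 (H = -169 + 11 = -158)
z(Q) = ¾ + Q² - 627*Q/4 (z(Q) = Q + ((Q² - 158*Q) + (¾ + Q/4)) = Q + (¾ + Q² - 631*Q/4) = ¾ + Q² - 627*Q/4)
g + z(-86) = 1552 + (¾ + (-86)² - 627/4*(-86)) = 1552 + (¾ + 7396 + 26961/2) = 1552 + 83509/4 = 89717/4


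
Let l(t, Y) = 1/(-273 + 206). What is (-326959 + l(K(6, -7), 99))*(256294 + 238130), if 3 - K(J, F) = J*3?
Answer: -10830977727696/67 ≈ -1.6166e+11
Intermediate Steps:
K(J, F) = 3 - 3*J (K(J, F) = 3 - J*3 = 3 - 3*J)
l(t, Y) = -1/67 (l(t, Y) = 1/(-67) = -1/67)
(-326959 + l(K(6, -7), 99))*(256294 + 238130) = (-326959 - 1/67)*(256294 + 238130) = -21906254/67*494424 = -10830977727696/67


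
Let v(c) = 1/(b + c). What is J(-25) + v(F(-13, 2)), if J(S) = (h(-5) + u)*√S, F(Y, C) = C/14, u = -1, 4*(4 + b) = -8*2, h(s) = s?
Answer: -7/55 - 30*I ≈ -0.12727 - 30.0*I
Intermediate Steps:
b = -8 (b = -4 + (-8*2)/4 = -4 + (¼)*(-16) = -4 - 4 = -8)
F(Y, C) = C/14 (F(Y, C) = C*(1/14) = C/14)
v(c) = 1/(-8 + c)
J(S) = -6*√S (J(S) = (-5 - 1)*√S = -6*√S)
J(-25) + v(F(-13, 2)) = -30*I + 1/(-8 + (1/14)*2) = -30*I + 1/(-8 + ⅐) = -30*I + 1/(-55/7) = -30*I - 7/55 = -7/55 - 30*I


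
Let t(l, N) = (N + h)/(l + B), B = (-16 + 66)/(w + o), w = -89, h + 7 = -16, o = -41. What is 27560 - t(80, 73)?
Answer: 5704790/207 ≈ 27559.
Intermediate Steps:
h = -23 (h = -7 - 16 = -23)
B = -5/13 (B = (-16 + 66)/(-89 - 41) = 50/(-130) = 50*(-1/130) = -5/13 ≈ -0.38462)
t(l, N) = (-23 + N)/(-5/13 + l) (t(l, N) = (N - 23)/(l - 5/13) = (-23 + N)/(-5/13 + l))
27560 - t(80, 73) = 27560 - 13*(-23 + 73)/(-5 + 13*80) = 27560 - 13*50/(-5 + 1040) = 27560 - 13*50/1035 = 27560 - 1*130/207 = 27560 - 130/207 = 5704790/207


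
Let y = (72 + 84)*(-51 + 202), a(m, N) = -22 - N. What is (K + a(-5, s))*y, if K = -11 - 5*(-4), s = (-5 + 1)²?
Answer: -683124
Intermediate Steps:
s = 16 (s = (-4)² = 16)
K = 9 (K = -11 + 20 = 9)
y = 23556 (y = 156*151 = 23556)
(K + a(-5, s))*y = (9 + (-22 - 1*16))*23556 = (9 + (-22 - 16))*23556 = (9 - 38)*23556 = -29*23556 = -683124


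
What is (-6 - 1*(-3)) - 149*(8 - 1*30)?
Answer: 3275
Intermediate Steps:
(-6 - 1*(-3)) - 149*(8 - 1*30) = (-6 + 3) - 149*(8 - 30) = -3 - 149*(-22) = -3 + 3278 = 3275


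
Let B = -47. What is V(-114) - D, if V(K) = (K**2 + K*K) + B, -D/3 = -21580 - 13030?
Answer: -77885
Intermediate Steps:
D = 103830 (D = -3*(-21580 - 13030) = -3*(-34610) = 103830)
V(K) = -47 + 2*K**2 (V(K) = (K**2 + K*K) - 47 = (K**2 + K**2) - 47 = 2*K**2 - 47 = -47 + 2*K**2)
V(-114) - D = (-47 + 2*(-114)**2) - 1*103830 = (-47 + 2*12996) - 103830 = (-47 + 25992) - 103830 = 25945 - 103830 = -77885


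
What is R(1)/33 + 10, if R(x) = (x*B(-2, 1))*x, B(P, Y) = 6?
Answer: 112/11 ≈ 10.182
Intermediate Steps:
R(x) = 6*x**2 (R(x) = (x*6)*x = (6*x)*x = 6*x**2)
R(1)/33 + 10 = (6*1**2)/33 + 10 = (6*1)*(1/33) + 10 = 6*(1/33) + 10 = 2/11 + 10 = 112/11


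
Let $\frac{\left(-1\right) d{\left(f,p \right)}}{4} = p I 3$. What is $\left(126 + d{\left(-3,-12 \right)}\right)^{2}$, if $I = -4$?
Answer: $202500$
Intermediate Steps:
$d{\left(f,p \right)} = 48 p$ ($d{\left(f,p \right)} = - 4 p \left(-4\right) 3 = - 4 - 4 p 3 = - 4 \left(- 12 p\right) = 48 p$)
$\left(126 + d{\left(-3,-12 \right)}\right)^{2} = \left(126 + 48 \left(-12\right)\right)^{2} = \left(126 - 576\right)^{2} = \left(-450\right)^{2} = 202500$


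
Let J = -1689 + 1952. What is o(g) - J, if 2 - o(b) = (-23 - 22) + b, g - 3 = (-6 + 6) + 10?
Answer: -229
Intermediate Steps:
g = 13 (g = 3 + ((-6 + 6) + 10) = 3 + (0 + 10) = 3 + 10 = 13)
o(b) = 47 - b (o(b) = 2 - ((-23 - 22) + b) = 2 - (-45 + b) = 2 + (45 - b) = 47 - b)
J = 263
o(g) - J = (47 - 1*13) - 1*263 = (47 - 13) - 263 = 34 - 263 = -229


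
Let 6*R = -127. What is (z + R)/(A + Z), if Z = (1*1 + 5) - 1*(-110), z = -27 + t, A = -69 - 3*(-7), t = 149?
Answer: 605/408 ≈ 1.4828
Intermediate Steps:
R = -127/6 (R = (⅙)*(-127) = -127/6 ≈ -21.167)
A = -48 (A = -69 - 1*(-21) = -69 + 21 = -48)
z = 122 (z = -27 + 149 = 122)
Z = 116 (Z = (1 + 5) + 110 = 6 + 110 = 116)
(z + R)/(A + Z) = (122 - 127/6)/(-48 + 116) = (605/6)/68 = (605/6)*(1/68) = 605/408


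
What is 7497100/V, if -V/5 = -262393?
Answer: 1499420/262393 ≈ 5.7144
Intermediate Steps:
V = 1311965 (V = -5*(-262393) = 1311965)
7497100/V = 7497100/1311965 = 7497100*(1/1311965) = 1499420/262393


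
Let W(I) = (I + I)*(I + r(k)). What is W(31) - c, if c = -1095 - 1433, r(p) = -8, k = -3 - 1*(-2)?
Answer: 3954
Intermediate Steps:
k = -1 (k = -3 + 2 = -1)
c = -2528
W(I) = 2*I*(-8 + I) (W(I) = (I + I)*(I - 8) = (2*I)*(-8 + I) = 2*I*(-8 + I))
W(31) - c = 2*31*(-8 + 31) - 1*(-2528) = 2*31*23 + 2528 = 1426 + 2528 = 3954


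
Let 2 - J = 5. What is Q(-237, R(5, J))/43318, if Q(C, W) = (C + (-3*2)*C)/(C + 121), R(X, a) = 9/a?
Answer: -1185/5024888 ≈ -0.00023583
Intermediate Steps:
J = -3 (J = 2 - 1*5 = 2 - 5 = -3)
Q(C, W) = -5*C/(121 + C) (Q(C, W) = (C - 6*C)/(121 + C) = (-5*C)/(121 + C) = -5*C/(121 + C))
Q(-237, R(5, J))/43318 = -5*(-237)/(121 - 237)/43318 = -5*(-237)/(-116)*(1/43318) = -5*(-237)*(-1/116)*(1/43318) = -1185/116*1/43318 = -1185/5024888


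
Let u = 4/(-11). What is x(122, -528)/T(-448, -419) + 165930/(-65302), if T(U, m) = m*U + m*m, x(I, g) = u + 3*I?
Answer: -331397066573/130473493953 ≈ -2.5400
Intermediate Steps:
u = -4/11 (u = 4*(-1/11) = -4/11 ≈ -0.36364)
x(I, g) = -4/11 + 3*I
T(U, m) = m² + U*m (T(U, m) = U*m + m² = m² + U*m)
x(122, -528)/T(-448, -419) + 165930/(-65302) = (-4/11 + 3*122)/((-419*(-448 - 419))) + 165930/(-65302) = (-4/11 + 366)/((-419*(-867))) + 165930*(-1/65302) = (4022/11)/363273 - 82965/32651 = (4022/11)*(1/363273) - 82965/32651 = 4022/3996003 - 82965/32651 = -331397066573/130473493953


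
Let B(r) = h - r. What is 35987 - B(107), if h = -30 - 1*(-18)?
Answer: 36106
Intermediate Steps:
h = -12 (h = -30 + 18 = -12)
B(r) = -12 - r
35987 - B(107) = 35987 - (-12 - 1*107) = 35987 - (-12 - 107) = 35987 - 1*(-119) = 35987 + 119 = 36106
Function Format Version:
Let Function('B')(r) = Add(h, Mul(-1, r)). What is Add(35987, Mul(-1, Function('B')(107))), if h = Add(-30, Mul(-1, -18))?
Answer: 36106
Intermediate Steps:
h = -12 (h = Add(-30, 18) = -12)
Function('B')(r) = Add(-12, Mul(-1, r))
Add(35987, Mul(-1, Function('B')(107))) = Add(35987, Mul(-1, Add(-12, Mul(-1, 107)))) = Add(35987, Mul(-1, Add(-12, -107))) = Add(35987, Mul(-1, -119)) = Add(35987, 119) = 36106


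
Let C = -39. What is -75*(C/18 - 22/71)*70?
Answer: 923125/71 ≈ 13002.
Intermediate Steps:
-75*(C/18 - 22/71)*70 = -75*(-39/18 - 22/71)*70 = -75*(-39*1/18 - 22*1/71)*70 = -75*(-13/6 - 22/71)*70 = -75*(-1055/426)*70 = (26375/142)*70 = 923125/71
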